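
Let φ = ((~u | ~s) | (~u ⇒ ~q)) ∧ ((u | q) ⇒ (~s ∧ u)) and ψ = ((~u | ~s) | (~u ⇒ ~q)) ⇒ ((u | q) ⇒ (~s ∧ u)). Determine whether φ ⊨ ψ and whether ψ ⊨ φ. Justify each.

Both directions hold.

(⟹) Assume the antecedent. If u is true, the antecedent forces (q = F, s = F, u = T) or (q = T, s = F, u = T), and the consequent holds there. If u is false, the antecedent forces (q = F, s = F, u = F) or (q = F, s = T, u = F), and the consequent holds there. Either way the consequent holds.

(⟸) Assume the antecedent. If u is true, the antecedent forces (q = F, s = F, u = T) or (q = T, s = F, u = T), and the consequent holds there. If u is false, the antecedent forces (q = F, s = F, u = F) or (q = F, s = T, u = F), and the consequent holds there. Either way the consequent holds.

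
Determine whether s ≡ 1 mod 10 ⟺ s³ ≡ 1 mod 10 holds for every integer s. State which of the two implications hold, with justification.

Both directions hold; the statement is true.

[⇒] Suppose s ≡ 1 mod 10. Write s = 10j + 1. Then (10j + 1)³ = 1000j³ + 300j² + 30j + 1 = 10(100j³ + 30j² + 3j) + 1, so s³ ≡ 1 (mod 10).

[⇐] For the converse, argue contrapositively. If s ≢ 1 (mod 10), then s is congruent to one of 0, 2, 3, 4, 5, 6, 7, 8, 9 modulo 10, and these give s³ ≡ 0, 8, 7, 4, 5, 6, 3, 2, 9 respectively — never 1.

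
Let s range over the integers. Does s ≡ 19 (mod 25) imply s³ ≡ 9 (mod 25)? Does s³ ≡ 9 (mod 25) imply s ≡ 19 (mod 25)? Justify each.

Both implications hold.

Forward direction. Suppose s ≡ 19 (mod 25). Write s = 25j + 19. Then (25j + 19)³ = 15625j³ + 35625j² + 27075j + 6859 = 25(625j³ + 1425j² + 1083j + 274) + 9, so s³ ≡ 9 (mod 25).

Converse. Suppose s³ ≡ 9 (mod 25). The only residue r in {0, …, 24} with r³ ≡ 9 (mod 25) is r = 19, so s ≡ 19 (mod 25).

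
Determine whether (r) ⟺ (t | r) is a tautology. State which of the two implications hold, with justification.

[⇒] Assume the antecedent. If r is true, t | r reduces to true regardless of the other variables. If r is false, the antecedent cannot hold. Either way t | r holds.

[⇐] This fails. Under r = F, t = T, the left side is false but the right side is true.

Not equivalent: only (⇒) holds.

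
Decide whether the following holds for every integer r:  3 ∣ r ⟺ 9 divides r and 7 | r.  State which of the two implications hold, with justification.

Only the reverse direction holds.

(⇒) This fails: take r = 3. Certainly 3 ∣ 3, but 9 ∤ 3.

(⇐) Suppose 9 ∣ r and 7 ∣ r. Any common multiple of 9 and 7 is a multiple of their lcm; here gcd(9, 7) = 1, so lcm(9, 7) = 9·7 = 63, so 63 ∣ r. Since 3 ∣ 63, it follows that 3 ∣ r.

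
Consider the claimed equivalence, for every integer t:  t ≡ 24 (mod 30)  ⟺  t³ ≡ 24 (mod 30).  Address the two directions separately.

Both directions hold; the statement is true.

[⇒] Suppose t ≡ 24 (mod 30). Write t = 30j + 24. Then (30j + 24)³ = 27000j³ + 64800j² + 51840j + 13824 = 30(900j³ + 2160j² + 1728j + 460) + 24, so t³ ≡ 24 (mod 30).

[⇐] Conversely, suppose t³ ≡ 24 (mod 30). The only residue r in {0, …, 29} with r³ ≡ 24 (mod 30) is r = 24, so t ≡ 24 (mod 30).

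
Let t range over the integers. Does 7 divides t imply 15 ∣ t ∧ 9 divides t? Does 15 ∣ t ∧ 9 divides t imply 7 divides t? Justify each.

Neither implication holds.

[⇒] This fails: take t = 7. Certainly 7 ∣ 7, but 15 ∤ 7.

[⇐] This fails: take t = 45. Both 15 ∣ 45 and 9 ∣ 45, yet 45 is not a multiple of 7 (since 45 = 6·7 + 3), so 7 ∤ 45.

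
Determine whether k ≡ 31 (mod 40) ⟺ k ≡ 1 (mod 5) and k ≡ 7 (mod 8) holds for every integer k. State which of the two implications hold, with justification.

Equivalent; both directions hold.

(⟹) Suppose k ≡ 31 (mod 40); write k = 40j + 31. Since 5 ∣ 40, reducing mod 5 gives k ≡ 31 ≡ 1 (mod 5); since 8 ∣ 40, reducing mod 8 gives k ≡ 31 ≡ 7 (mod 8).

(⟸) Conversely, if k ≡ 1 (mod 5) and k ≡ 7 (mod 8), then by the Chinese remainder theorem k ≡ 31 (mod 40). This is exactly k ≡ 31 (mod 40).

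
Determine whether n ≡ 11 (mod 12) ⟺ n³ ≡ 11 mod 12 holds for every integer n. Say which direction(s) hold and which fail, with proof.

The biconditional holds.

[⇐] For the converse, argue contrapositively. If n ≢ 11 (mod 12), then n is congruent to one of 0, 1, 2, 3, 4, 5, 6, 7, 8, 9, 10 modulo 12, and these give n³ ≡ 0, 1, 8, 3, 4, 5, 0, 7, 8, 9, 4 respectively — never 11.

[⇒] Suppose n ≡ 11 (mod 12). Write n = 12j + 11. Then (12j + 11)³ = 1728j³ + 4752j² + 4356j + 1331 = 12(144j³ + 396j² + 363j + 110) + 11, so n³ ≡ 11 (mod 12).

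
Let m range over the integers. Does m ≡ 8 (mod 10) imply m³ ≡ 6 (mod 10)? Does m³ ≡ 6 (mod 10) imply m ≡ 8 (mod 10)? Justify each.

[⇒] This fails: take m = 8. Then 8 ≡ 8 (mod 10), but 8³ = 512 ≡ 2 (mod 10), not 6.

[⇐] This fails: take m = 6. Then 6³ = 216 ≡ 6 (mod 10), yet 6 ≡ 6 (mod 10), not 8.

Neither implication holds.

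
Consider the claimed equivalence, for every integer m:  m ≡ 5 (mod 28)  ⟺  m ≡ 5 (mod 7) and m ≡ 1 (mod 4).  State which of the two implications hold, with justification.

(⟸) If m ≡ 5 (mod 7) and m ≡ 1 (mod 4), then by the Chinese remainder theorem m ≡ 5 (mod 28). This is exactly m ≡ 5 (mod 28).

(⟹) Suppose m ≡ 5 (mod 28); write m = 28j + 5. Since 7 ∣ 28, reducing mod 7 gives m ≡ 5 (mod 7); since 4 ∣ 28, reducing mod 4 gives m ≡ 5 ≡ 1 (mod 4).

Both implications hold.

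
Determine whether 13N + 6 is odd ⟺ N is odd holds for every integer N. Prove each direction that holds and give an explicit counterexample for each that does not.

[⇒] Suppose 13N + 6 is odd. Since 13 is odd, 13N and N have the same parity, so 13N + 6 ≡ N + 6 (mod 2). As 6 is even, 13N + 6 is odd exactly when N is odd. Thus N is odd.

[⇐] Conversely, suppose N is odd; write N = 2j + 1. Then 13N + 6 = 13·(2j + 1) + 6 = 2·13j + 19, which is odd.

The biconditional holds.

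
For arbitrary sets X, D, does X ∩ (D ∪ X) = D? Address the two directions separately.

Neither inclusion holds.

Forward inclusion. This inclusion fails. Take X = {1}, D = ∅; then 1 ∈ X ∩ (D ∪ X) but 1 ∉ D.

Reverse inclusion. This inclusion fails. Take X = ∅, D = {1}; then 1 ∈ D but 1 ∉ X ∩ (D ∪ X).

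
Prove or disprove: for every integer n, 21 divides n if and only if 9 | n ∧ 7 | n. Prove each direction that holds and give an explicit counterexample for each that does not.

The forward direction fails; the converse holds.

Forward direction. This fails: take n = 21. Certainly 21 ∣ 21, but 9 ∤ 21.

Converse. Suppose 9 ∣ n and 7 ∣ n. Any common multiple of 9 and 7 is a multiple of their lcm; here gcd(9, 7) = 1, so lcm(9, 7) = 9·7 = 63, so 63 ∣ n. Since 21 ∣ 63, it follows that 21 ∣ n.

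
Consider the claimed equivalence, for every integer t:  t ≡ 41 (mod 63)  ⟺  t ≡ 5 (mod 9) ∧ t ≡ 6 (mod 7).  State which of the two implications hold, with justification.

Both directions hold.

(⇒) Suppose t ≡ 41 (mod 63); write t = 63j + 41. Since 9 ∣ 63, reducing mod 9 gives t ≡ 41 ≡ 5 (mod 9); since 7 ∣ 63, reducing mod 7 gives t ≡ 41 ≡ 6 (mod 7).

(⇐) Conversely, if t ≡ 5 (mod 9) and t ≡ 6 (mod 7), then by the Chinese remainder theorem t ≡ 41 (mod 63). This is exactly t ≡ 41 (mod 63).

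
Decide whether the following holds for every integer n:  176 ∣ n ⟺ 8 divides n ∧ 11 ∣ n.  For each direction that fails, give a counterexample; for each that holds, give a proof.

Only the forward direction holds.

(⇒) If 176 ∣ n, write n = 176q. Since 176 = 22·8, n = 8·(22q), so 8 ∣ n; and since 176 = 16·11, n = 11·(16q), so 11 ∣ n.

(⇐) This fails: take n = 88. Both 8 ∣ 88 and 11 ∣ 88, yet 88 is not a multiple of 176 (since 88 = 0·176 + 88), so 176 ∤ 88.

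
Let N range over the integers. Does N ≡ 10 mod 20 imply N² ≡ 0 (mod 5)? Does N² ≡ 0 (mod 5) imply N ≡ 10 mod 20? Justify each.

The forward direction holds; the converse fails.

[⇒] Suppose N ≡ 10 (mod 20). Then N² ≡ 10² = 100 (mod 20), and since 5 ∣ 20, also N² ≡ 0 (mod 5).

[⇐] This fails: take N = 0. Then 0² = 0 ≡ 0 (mod 5), yet 0 ≡ 0 (mod 20), not 10.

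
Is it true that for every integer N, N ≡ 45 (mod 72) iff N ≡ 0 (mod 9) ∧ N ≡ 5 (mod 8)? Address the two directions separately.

Both directions hold.

Forward direction. Suppose N ≡ 45 (mod 72); write N = 72j + 45. Since 9 ∣ 72, reducing mod 9 gives N ≡ 45 ≡ 0 (mod 9); since 8 ∣ 72, reducing mod 8 gives N ≡ 45 ≡ 5 (mod 8).

Converse. If N ≡ 0 (mod 9) and N ≡ 5 (mod 8), then by the Chinese remainder theorem N ≡ 45 (mod 72). This is exactly N ≡ 45 (mod 72).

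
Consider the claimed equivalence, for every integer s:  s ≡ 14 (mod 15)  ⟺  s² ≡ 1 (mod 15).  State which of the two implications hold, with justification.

Only the forward implication holds.

(⟹) Suppose s ≡ 14 (mod 15). Write s = 15j + 14. Then (15j + 14)² = 225j² + 420j + 196 = 15(15j² + 28j + 13) + 1, so s² ≡ 1 (mod 15).

(⟸) This fails: take s = 1. Then 1² = 1 ≡ 1 (mod 15), yet 1 ≡ 1 (mod 15), not 14.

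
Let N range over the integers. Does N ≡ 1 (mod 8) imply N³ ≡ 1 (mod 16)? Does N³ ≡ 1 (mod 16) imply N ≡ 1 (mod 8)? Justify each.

(⇒) This fails: take N = 9. Then 9 ≡ 1 (mod 8), but 9³ = 729 ≡ 9 (mod 16), not 1.

(⇐) Conversely, the residues r modulo 16 with r³ ≡ 1 (mod 16) are exactly {1}, and each is ≡ 1 (mod 8).

The forward direction fails; the converse holds.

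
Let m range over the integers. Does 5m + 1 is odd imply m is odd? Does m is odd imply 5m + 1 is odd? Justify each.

Neither direction holds.

(⇒) This fails: m = 2 gives 5m + 1 = 11, which is odd, but 2 is even, not odd.

(⇐) This also fails: m = 1 is odd, but 5m + 1 = 6 is even, not odd.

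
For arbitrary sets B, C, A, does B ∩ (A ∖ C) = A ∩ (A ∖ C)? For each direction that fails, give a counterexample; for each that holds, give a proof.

(⊆) holds; (⊇) fails.

(⊆) Let x ∈ B ∩ (A ∖ C). Then x ∈ B ∩ A and x ∉ C, from which x ∈ A ∩ (A ∖ C).

(⊇) This inclusion fails. Take B = ∅, C = ∅, A = {1}; then 1 ∈ A ∩ (A ∖ C) but 1 ∉ B ∩ (A ∖ C).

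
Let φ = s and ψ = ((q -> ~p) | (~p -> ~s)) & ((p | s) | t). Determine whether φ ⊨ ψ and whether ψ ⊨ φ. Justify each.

Only the forward implication holds.

(→) Assume the antecedent. If s is true, the consequent reduces to true regardless of the other variables. If s is false, the antecedent cannot hold. Either way the consequent holds.

(←) This fails. Under p = T, q = F, t = F, s = F, the left side is false but the right side is true.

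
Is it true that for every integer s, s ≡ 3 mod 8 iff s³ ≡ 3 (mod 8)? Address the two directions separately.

Equivalent; both directions hold.

(→) Suppose s ≡ 3 mod 8. Write s = 8j + 3. Then (8j + 3)³ = 512j³ + 576j² + 216j + 27 = 8(64j³ + 72j² + 27j + 3) + 3, so s³ ≡ 3 (mod 8).

(←) Conversely, suppose s³ ≡ 3 (mod 8). The only residue r in {0, …, 7} with r³ ≡ 3 (mod 8) is r = 3, so s ≡ 3 (mod 8).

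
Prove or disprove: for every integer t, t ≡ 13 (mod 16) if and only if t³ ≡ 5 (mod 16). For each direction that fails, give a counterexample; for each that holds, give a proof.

Both directions hold; the statement is true.

(⟸) Suppose t³ ≡ 5 (mod 16). The only residue r in {0, …, 15} with r³ ≡ 5 (mod 16) is r = 13, so t ≡ 13 (mod 16).

(⟹) Suppose t ≡ 13 (mod 16). Write t = 16j + 13. Then (16j + 13)³ = 4096j³ + 9984j² + 8112j + 2197 = 16(256j³ + 624j² + 507j + 137) + 5, so t³ ≡ 5 (mod 16).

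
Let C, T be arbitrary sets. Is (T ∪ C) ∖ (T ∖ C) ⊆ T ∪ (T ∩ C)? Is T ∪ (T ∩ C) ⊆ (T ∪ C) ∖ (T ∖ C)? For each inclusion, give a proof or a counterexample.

(⊆) This inclusion fails. Take C = {1}, T = ∅; then 1 ∈ (T ∪ C) ∖ (T ∖ C) but 1 ∉ T ∪ (T ∩ C).

(⊇) This inclusion fails. Take C = ∅, T = {1}; then 1 ∈ T ∪ (T ∩ C) but 1 ∉ (T ∪ C) ∖ (T ∖ C).

(⊆) fails and (⊇) fails.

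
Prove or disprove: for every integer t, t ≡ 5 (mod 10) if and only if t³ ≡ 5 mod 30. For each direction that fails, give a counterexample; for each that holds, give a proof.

(⟹) This fails: take t = 15. Then 15 ≡ 5 (mod 10), but 15³ = 3375 ≡ 15 (mod 30), not 5.

(⟸) Conversely, the residues r modulo 30 with r³ ≡ 5 (mod 30) are exactly {5}, and each is ≡ 5 (mod 10).

Only the reverse direction holds.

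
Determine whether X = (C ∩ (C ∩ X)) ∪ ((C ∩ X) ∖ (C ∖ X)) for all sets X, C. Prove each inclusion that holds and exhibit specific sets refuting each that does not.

(⊇) Let x ∈ (C ∩ (C ∩ X)) ∪ ((C ∩ X) ∖ (C ∖ X)). Then x ∈ X ∩ C, from which x ∈ X.

(⊆) This inclusion fails. Take X = {1}, C = ∅; then 1 ∈ X but 1 ∉ (C ∩ (C ∩ X)) ∪ ((C ∩ X) ∖ (C ∖ X)).

The sets are not equal: only the reverse inclusion holds.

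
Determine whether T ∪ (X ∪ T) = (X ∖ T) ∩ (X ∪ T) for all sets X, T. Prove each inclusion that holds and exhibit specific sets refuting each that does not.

(⊆) fails; (⊇) holds.

(⟹) This inclusion fails. Take X = ∅, T = {1}; then 1 ∈ T ∪ (X ∪ T) but 1 ∉ (X ∖ T) ∩ (X ∪ T).

(⟸) Let x ∈ (X ∖ T) ∩ (X ∪ T). Then x ∈ X and x ∉ T, from which x ∈ T ∪ (X ∪ T).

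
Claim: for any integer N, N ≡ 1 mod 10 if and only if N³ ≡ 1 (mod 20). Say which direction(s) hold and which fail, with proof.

(⇒) fails; (⇐) holds.

(⟸) The residues r modulo 20 with r³ ≡ 1 (mod 20) are exactly {1}, and each is ≡ 1 (mod 10).

(⟹) This fails: take N = 11. Then 11 ≡ 1 (mod 10), but 11³ = 1331 ≡ 11 (mod 20), not 1.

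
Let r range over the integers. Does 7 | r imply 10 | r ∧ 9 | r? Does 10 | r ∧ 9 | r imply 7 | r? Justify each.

Both directions fail.

[⇒] This fails: take r = 7. Certainly 7 ∣ 7, but 10 ∤ 7.

[⇐] This fails: take r = 90. Both 10 ∣ 90 and 9 ∣ 90, yet 90 is not a multiple of 7 (since 90 = 12·7 + 6), so 7 ∤ 90.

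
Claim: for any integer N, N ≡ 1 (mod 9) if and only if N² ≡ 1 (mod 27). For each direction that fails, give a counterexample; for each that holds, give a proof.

(→) This fails: take N = 10. Then 10 ≡ 1 (mod 9), but 10² = 100 ≡ 19 (mod 27), not 1.

(←) This fails: take N = 26. Then 26² = 676 ≡ 1 (mod 27), yet 26 ≡ 8 (mod 9), not 1.

Both directions fail.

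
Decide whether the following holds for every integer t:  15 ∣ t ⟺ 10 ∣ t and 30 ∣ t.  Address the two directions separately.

(⇒) This fails: take t = 15. Certainly 15 ∣ 15, but 10 ∤ 15.

(⇐) Suppose 10 ∣ t and 30 ∣ t. Any common multiple of 10 and 30 is a multiple of their lcm; here lcm(10, 30) = 10·30/gcd(10, 30) = 300/10 = 30, so 30 ∣ t. Since 15 ∣ 30, it follows that 15 ∣ t.

The forward direction fails; the converse holds.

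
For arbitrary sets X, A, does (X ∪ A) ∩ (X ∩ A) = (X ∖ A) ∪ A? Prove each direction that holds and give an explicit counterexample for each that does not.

Reverse inclusion. This inclusion fails. Take X = {1}, A = ∅; then 1 ∈ (X ∖ A) ∪ A but 1 ∉ (X ∪ A) ∩ (X ∩ A).

Forward inclusion. Let x ∈ (X ∪ A) ∩ (X ∩ A). Then x ∈ X ∩ A, from which x ∈ (X ∖ A) ∪ A.

(⊆) holds; (⊇) fails.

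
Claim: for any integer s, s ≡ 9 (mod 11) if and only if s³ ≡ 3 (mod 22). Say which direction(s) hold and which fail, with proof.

(→) This fails: take s = 20. Then 20 ≡ 9 (mod 11), but 20³ = 8000 ≡ 14 (mod 22), not 3.

(←) Conversely, the residues r modulo 22 with r³ ≡ 3 (mod 22) are exactly {9}, and each is ≡ 9 (mod 11).

Only the reverse direction holds.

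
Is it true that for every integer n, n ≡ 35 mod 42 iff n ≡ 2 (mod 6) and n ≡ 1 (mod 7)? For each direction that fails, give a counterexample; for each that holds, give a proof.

(→) This fails: n = 35 gives 35 ≡ 35 (mod 42) but 35 ≡ 5 (mod 6), so the conjunction on the right does not hold.

(←) This fails: n = 8 satisfies both congruences on the right (8 ≡ 2 mod 6 and 8 ≡ 1 mod 7) yet 8 ≡ 8 (mod 42), not 35.

Both directions fail.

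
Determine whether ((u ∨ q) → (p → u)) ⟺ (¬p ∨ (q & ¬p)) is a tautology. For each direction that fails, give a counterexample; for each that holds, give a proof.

The forward direction fails; the converse holds.

[⇒] This fails. Under u = F, q = F, p = T, the left side is true but the right side is false.

[⇐] Assume the antecedent. If u is true, (u ∨ q) → (p → u) reduces to true regardless of the other variables. If u is false, the antecedent forces (u = F, q = F, p = F) or (u = F, q = T, p = F), and (u ∨ q) → (p → u) holds there. Either way (u ∨ q) → (p → u) holds.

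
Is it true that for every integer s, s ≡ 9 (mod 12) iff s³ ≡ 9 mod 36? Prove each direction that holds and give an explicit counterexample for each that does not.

(→) Suppose s ≡ 9 (mod 12). Working modulo 36, s ∈ {9, 21, 33}; for each such r, r³ ≡ 9 (mod 36).

(←) Conversely, the residues r modulo 36 with r³ ≡ 9 (mod 36) are exactly {9, 21, 33}, and each is ≡ 9 (mod 12).

Equivalent; both directions hold.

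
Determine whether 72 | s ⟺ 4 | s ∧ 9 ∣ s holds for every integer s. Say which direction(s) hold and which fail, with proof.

[⇐] This fails: take s = 36. Both 4 ∣ 36 and 9 ∣ 36, yet 36 is not a multiple of 72 (since 36 = 0·72 + 36), so 72 ∤ 36.

[⇒] If 72 ∣ s, write s = 72q. Since 72 = 18·4, s = 4·(18q), so 4 ∣ s; and since 72 = 8·9, s = 9·(8q), so 9 ∣ s.

Only the forward implication holds.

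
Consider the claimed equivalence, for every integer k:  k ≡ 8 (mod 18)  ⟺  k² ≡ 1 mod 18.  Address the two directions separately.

(⇒) This fails: take k = 8. Then 8 ≡ 8 (mod 18), but 8² = 64 ≡ 10 (mod 18), not 1.

(⇐) This fails: take k = 1. Then 1² = 1 ≡ 1 (mod 18), yet 1 ≡ 1 (mod 18), not 8.

Neither implication holds.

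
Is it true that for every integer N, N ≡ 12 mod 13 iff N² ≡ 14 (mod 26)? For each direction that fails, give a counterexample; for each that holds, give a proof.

Both directions fail.

(⇒) This fails: take N = 25. Then 25 ≡ 12 (mod 13), but 25² = 625 ≡ 1 (mod 26), not 14.

(⇐) This fails: take N = 14. Then 14² = 196 ≡ 14 (mod 26), yet 14 ≡ 1 (mod 13), not 12.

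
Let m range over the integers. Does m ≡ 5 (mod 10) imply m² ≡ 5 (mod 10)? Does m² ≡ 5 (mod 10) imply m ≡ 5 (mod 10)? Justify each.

(⟹) Suppose m ≡ 5 (mod 10). Write m = 10j + 5. Then (10j + 5)² = 100j² + 100j + 25 = 10(10j² + 10j + 2) + 5, so m² ≡ 5 (mod 10).

(⟸) Conversely, suppose m² ≡ 5 (mod 10). The only residue r in {0, …, 9} with r² ≡ 5 (mod 10) is r = 5, so m ≡ 5 (mod 10).

Both directions hold.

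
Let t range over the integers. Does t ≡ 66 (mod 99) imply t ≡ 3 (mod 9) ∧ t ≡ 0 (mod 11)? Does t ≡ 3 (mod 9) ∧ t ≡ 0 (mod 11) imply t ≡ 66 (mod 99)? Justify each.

Converse. If t ≡ 3 (mod 9) and t ≡ 0 (mod 11), then by the Chinese remainder theorem t ≡ 66 (mod 99). This is exactly t ≡ 66 (mod 99).

Forward direction. Suppose t ≡ 66 (mod 99); write t = 99j + 66. Since 9 ∣ 99, reducing mod 9 gives t ≡ 66 ≡ 3 (mod 9); since 11 ∣ 99, reducing mod 11 gives t ≡ 66 ≡ 0 (mod 11).

Both directions hold; the statement is true.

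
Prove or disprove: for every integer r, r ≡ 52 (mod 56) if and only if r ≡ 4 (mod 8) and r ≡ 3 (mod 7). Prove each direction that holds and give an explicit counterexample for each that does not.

The biconditional holds.

(⇐) If r ≡ 4 (mod 8) and r ≡ 3 (mod 7), then by the Chinese remainder theorem r ≡ 52 (mod 56). This is exactly r ≡ 52 (mod 56).

(⇒) Suppose r ≡ 52 (mod 56); write r = 56j + 52. Since 8 ∣ 56, reducing mod 8 gives r ≡ 52 ≡ 4 (mod 8); since 7 ∣ 56, reducing mod 7 gives r ≡ 52 ≡ 3 (mod 7).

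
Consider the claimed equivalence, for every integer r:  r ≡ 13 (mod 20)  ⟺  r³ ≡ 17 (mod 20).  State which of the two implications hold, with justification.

(→) Suppose r ≡ 13 (mod 20). Write r = 20j + 13. Then (20j + 13)³ = 8000j³ + 15600j² + 10140j + 2197 = 20(400j³ + 780j² + 507j + 109) + 17, so r³ ≡ 17 (mod 20).

(←) Conversely, suppose r³ ≡ 17 (mod 20). The only residue r in {0, …, 19} with r³ ≡ 17 (mod 20) is r = 13, so r ≡ 13 (mod 20).

Both directions hold; the statement is true.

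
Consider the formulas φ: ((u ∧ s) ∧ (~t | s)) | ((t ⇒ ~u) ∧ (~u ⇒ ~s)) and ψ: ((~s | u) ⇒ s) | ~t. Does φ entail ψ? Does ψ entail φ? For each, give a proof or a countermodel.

(⟹) This fails. Under t = T, u = F, s = F, the left side is true but the right side is false.

(⟸) This fails. Under t = F, u = F, s = T, the left side is false but the right side is true.

Both directions fail.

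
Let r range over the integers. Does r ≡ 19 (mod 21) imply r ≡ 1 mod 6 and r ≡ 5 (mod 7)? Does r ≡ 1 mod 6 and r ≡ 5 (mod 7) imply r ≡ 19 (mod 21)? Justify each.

Only the reverse direction holds.

(⟹) This fails: r = 40 gives 40 ≡ 19 (mod 21) but 40 ≡ 4 (mod 6), so the conjunction on the right does not hold.

(⟸) Conversely, if r ≡ 1 (mod 6) and r ≡ 5 (mod 7), then by the Chinese remainder theorem r ≡ 19 (mod 42). Since 19 ≡ 19 (mod 21) and 21 ∣ 42, we get r ≡ 19 (mod 21).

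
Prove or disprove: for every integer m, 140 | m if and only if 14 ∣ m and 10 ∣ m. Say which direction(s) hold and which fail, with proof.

(⟹) If 140 ∣ m, write m = 140q. Since 140 = 10·14, m = 14·(10q), so 14 ∣ m; and since 140 = 14·10, m = 10·(14q), so 10 ∣ m.

(⟸) This fails: take m = 70. Both 14 ∣ 70 and 10 ∣ 70, yet 70 is not a multiple of 140 (since 70 = 0·140 + 70), so 140 ∤ 70.

Not equivalent: only (⇒) holds.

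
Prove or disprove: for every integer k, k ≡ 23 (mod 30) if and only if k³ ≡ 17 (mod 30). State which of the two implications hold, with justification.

Equivalent; both directions hold.

(⇒) Suppose k ≡ 23 (mod 30). Write k = 30j + 23. Then (30j + 23)³ = 27000j³ + 62100j² + 47610j + 12167 = 30(900j³ + 2070j² + 1587j + 405) + 17, so k³ ≡ 17 (mod 30).

(⇐) Conversely, suppose k³ ≡ 17 (mod 30). The only residue r in {0, …, 29} with r³ ≡ 17 (mod 30) is r = 23, so k ≡ 23 (mod 30).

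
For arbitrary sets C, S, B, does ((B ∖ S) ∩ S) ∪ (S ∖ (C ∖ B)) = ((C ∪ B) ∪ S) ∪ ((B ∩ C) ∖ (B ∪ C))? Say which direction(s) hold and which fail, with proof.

The sets are not equal: only the forward inclusion holds.

(⊆) Let x ∈ ((B ∖ S) ∩ S) ∪ (S ∖ (C ∖ B)). Then either x ∈ S and x ∉ C, B; or x ∈ S ∩ B and x ∉ C; or x ∈ C ∩ S ∩ B. In each case x ∈ ((C ∪ B) ∪ S) ∪ ((B ∩ C) ∖ (B ∪ C)), so ((B ∖ S) ∩ S) ∪ (S ∖ (C ∖ B)) ⊆ ((C ∪ B) ∪ S) ∪ ((B ∩ C) ∖ (B ∪ C)).

(⊇) This inclusion fails. Take C = {1}, S = ∅, B = ∅; then 1 ∈ ((C ∪ B) ∪ S) ∪ ((B ∩ C) ∖ (B ∪ C)) but 1 ∉ ((B ∖ S) ∩ S) ∪ (S ∖ (C ∖ B)).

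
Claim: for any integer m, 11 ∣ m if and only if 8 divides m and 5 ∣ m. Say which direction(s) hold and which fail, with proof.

(⇒) This fails: take m = 11. Certainly 11 ∣ 11, but 8 ∤ 11.

(⇐) This fails: take m = 40. Both 8 ∣ 40 and 5 ∣ 40, yet 40 is not a multiple of 11 (since 40 = 3·11 + 7), so 11 ∤ 40.

(⇒) fails and (⇐) fails.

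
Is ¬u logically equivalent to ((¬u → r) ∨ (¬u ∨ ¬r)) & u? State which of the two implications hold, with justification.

Neither direction holds.

(⟹) This fails. Under u = F, r = F, the left side is true but the right side is false.

(⟸) This fails. Under u = T, r = F, the left side is false but the right side is true.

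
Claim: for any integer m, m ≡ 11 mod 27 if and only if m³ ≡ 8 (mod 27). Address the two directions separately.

Not equivalent: only (⇒) holds.

[⇒] Suppose m ≡ 11 mod 27. Write m = 27j + 11. Then (27j + 11)³ = 19683j³ + 24057j² + 9801j + 1331 = 27(729j³ + 891j² + 363j + 49) + 8, so m³ ≡ 8 (mod 27).

[⇐] This fails: take m = 2. Then 2³ = 8 ≡ 8 (mod 27), yet 2 ≡ 2 (mod 27), not 11.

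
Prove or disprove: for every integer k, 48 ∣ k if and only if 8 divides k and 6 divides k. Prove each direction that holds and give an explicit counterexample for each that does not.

Only the forward direction holds.

Forward direction. If 48 ∣ k, write k = 48q. Since 48 = 6·8, k = 8·(6q), so 8 ∣ k; and since 48 = 8·6, k = 6·(8q), so 6 ∣ k.

Converse. This fails: take k = 24. Both 8 ∣ 24 and 6 ∣ 24, yet 24 is not a multiple of 48 (since 24 = 0·48 + 24), so 48 ∤ 24.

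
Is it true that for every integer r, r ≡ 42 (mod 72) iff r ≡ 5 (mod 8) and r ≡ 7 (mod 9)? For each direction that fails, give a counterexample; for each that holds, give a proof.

Neither implication holds.

(→) This fails: r = 42 gives 42 ≡ 42 (mod 72) but 42 ≡ 2 (mod 8), so the conjunction on the right does not hold.

(←) This fails: r = 61 satisfies both congruences on the right (61 ≡ 5 mod 8 and 61 ≡ 7 mod 9) yet 61 ≡ 61 (mod 72), not 42.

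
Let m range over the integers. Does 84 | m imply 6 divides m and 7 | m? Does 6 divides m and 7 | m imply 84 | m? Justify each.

Only the forward implication holds.

(→) If 84 ∣ m, write m = 84q. Since 84 = 14·6, m = 6·(14q), so 6 ∣ m; and since 84 = 12·7, m = 7·(12q), so 7 ∣ m.

(←) This fails: take m = 42. Both 6 ∣ 42 and 7 ∣ 42, yet 42 is not a multiple of 84 (since 42 = 0·84 + 42), so 84 ∤ 42.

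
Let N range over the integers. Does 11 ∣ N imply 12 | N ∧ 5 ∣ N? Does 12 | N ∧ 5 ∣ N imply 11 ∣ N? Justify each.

Neither direction holds.

[⇒] This fails: take N = 11. Certainly 11 ∣ 11, but 12 ∤ 11.

[⇐] This fails: take N = 60. Both 12 ∣ 60 and 5 ∣ 60, yet 60 is not a multiple of 11 (since 60 = 5·11 + 5), so 11 ∤ 60.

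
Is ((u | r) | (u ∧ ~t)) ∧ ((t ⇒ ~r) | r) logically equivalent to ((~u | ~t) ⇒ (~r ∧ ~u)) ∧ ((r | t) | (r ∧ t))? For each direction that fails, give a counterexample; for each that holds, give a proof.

(→) This fails. Under t = F, u = T, r = F, the left side is true but the right side is false.

(←) This fails. Under t = T, u = F, r = F, the left side is false but the right side is true.

(⇒) fails and (⇐) fails.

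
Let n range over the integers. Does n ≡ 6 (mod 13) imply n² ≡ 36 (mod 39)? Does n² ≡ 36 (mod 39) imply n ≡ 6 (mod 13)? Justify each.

(⇒) This fails: take n = 19. Then 19 ≡ 6 (mod 13), but 19² = 361 ≡ 10 (mod 39), not 36.

(⇐) This fails: take n = 33. Then 33² = 1089 ≡ 36 (mod 39), yet 33 ≡ 7 (mod 13), not 6.

Both directions fail.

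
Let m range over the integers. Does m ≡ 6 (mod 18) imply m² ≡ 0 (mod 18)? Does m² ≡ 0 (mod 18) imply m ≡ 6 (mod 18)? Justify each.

(→) Suppose m ≡ 6 (mod 18). Write m = 18j + 6. Then (18j + 6)² = 324j² + 216j + 36 = 18(18j² + 12j + 2) + 0, so m² ≡ 0 (mod 18).

(←) This fails: take m = 0. Then 0² = 0 ≡ 0 (mod 18), yet 0 ≡ 0 (mod 18), not 6.

The forward direction holds; the converse fails.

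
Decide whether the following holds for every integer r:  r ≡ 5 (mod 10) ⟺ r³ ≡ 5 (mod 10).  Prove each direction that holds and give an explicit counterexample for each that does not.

(⟹) Suppose r ≡ 5 (mod 10). Write r = 10j + 5. Then (10j + 5)³ = 1000j³ + 1500j² + 750j + 125 = 10(100j³ + 150j² + 75j + 12) + 5, so r³ ≡ 5 (mod 10).

(⟸) For the converse, argue contrapositively. If r ≢ 5 (mod 10), then r is congruent to one of 0, 1, 2, 3, 4, 6, 7, 8, 9 modulo 10, and these give r³ ≡ 0, 1, 8, 7, 4, 6, 3, 2, 9 respectively — never 5.

Both directions hold.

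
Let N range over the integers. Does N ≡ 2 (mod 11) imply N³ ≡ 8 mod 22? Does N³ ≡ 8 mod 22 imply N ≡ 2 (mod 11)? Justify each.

(⇒) This fails: take N = 13. Then 13 ≡ 2 (mod 11), but 13³ = 2197 ≡ 19 (mod 22), not 8.

(⇐) Conversely, the residues r modulo 22 with r³ ≡ 8 (mod 22) are exactly {2}, and each is ≡ 2 (mod 11).

(⇒) fails; (⇐) holds.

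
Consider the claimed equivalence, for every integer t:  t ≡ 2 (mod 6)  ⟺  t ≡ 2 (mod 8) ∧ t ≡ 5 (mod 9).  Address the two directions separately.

(⇒) fails; (⇐) holds.

[⇒] This fails: t = 32 gives 32 ≡ 2 (mod 6) but 32 ≡ 0 (mod 8), so the conjunction on the right does not hold.

[⇐] Conversely, if t ≡ 2 (mod 8) and t ≡ 5 (mod 9), then by the Chinese remainder theorem t ≡ 50 (mod 72). Since 50 ≡ 2 (mod 6) and 6 ∣ 72, we get t ≡ 2 (mod 6).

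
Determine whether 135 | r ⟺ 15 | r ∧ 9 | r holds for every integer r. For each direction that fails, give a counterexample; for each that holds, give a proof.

Only the forward direction holds.

(⇒) If 135 ∣ r, write r = 135q. Since 135 = 9·15, r = 15·(9q), so 15 ∣ r; and since 135 = 15·9, r = 9·(15q), so 9 ∣ r.

(⇐) This fails: take r = 45. Both 15 ∣ 45 and 9 ∣ 45, yet 45 is not a multiple of 135 (since 45 = 0·135 + 45), so 135 ∤ 45.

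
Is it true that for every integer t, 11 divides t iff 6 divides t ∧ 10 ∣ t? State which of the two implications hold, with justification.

(⇒) This fails: take t = 11. Certainly 11 ∣ 11, but 6 ∤ 11.

(⇐) This fails: take t = 30. Both 6 ∣ 30 and 10 ∣ 30, yet 30 is not a multiple of 11 (since 30 = 2·11 + 8), so 11 ∤ 30.

Neither direction holds.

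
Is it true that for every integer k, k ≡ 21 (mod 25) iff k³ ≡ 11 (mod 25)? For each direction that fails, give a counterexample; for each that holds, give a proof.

[⇒] Suppose k ≡ 21 (mod 25). Write k = 25j + 21. Then (25j + 21)³ = 15625j³ + 39375j² + 33075j + 9261 = 25(625j³ + 1575j² + 1323j + 370) + 11, so k³ ≡ 11 (mod 25).

[⇐] Conversely, suppose k³ ≡ 11 (mod 25). The only residue r in {0, …, 24} with r³ ≡ 11 (mod 25) is r = 21, so k ≡ 21 (mod 25).

Both directions hold; the statement is true.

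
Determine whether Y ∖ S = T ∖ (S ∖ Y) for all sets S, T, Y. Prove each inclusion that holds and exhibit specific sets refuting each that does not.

(⊆) fails and (⊇) fails.

(⟹) This inclusion fails. Take S = ∅, T = ∅, Y = {1}; then 1 ∈ Y ∖ S but 1 ∉ T ∖ (S ∖ Y).

(⟸) This inclusion fails. Take S = ∅, T = {1}, Y = ∅; then 1 ∈ T ∖ (S ∖ Y) but 1 ∉ Y ∖ S.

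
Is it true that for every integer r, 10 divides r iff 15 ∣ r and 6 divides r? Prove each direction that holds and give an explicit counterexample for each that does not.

(⇒) fails; (⇐) holds.

(⟹) This fails: take r = 10. Certainly 10 ∣ 10, but 15 ∤ 10.

(⟸) Suppose 15 ∣ r and 6 ∣ r. Any common multiple of 15 and 6 is a multiple of their lcm; here lcm(15, 6) = 15·6/gcd(15, 6) = 90/3 = 30, so 30 ∣ r. Since 10 ∣ 30, it follows that 10 ∣ r.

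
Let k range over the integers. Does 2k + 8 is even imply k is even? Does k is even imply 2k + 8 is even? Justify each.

Converse. Suppose k is even. Since 2 is even, 2k is even for every k, so 2k + 8 has the same parity as 8, which is even. Hence 2k + 8 is even.

Forward direction. This fails: take k = 1. Then 2k + 8 = 10, which is even, yet k = 1 is odd, not even.

(⇒) fails; (⇐) holds.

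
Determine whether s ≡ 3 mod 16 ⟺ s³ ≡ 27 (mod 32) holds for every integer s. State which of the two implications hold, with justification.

Only the converse holds.

(→) This fails: take s = 19. Then 19 ≡ 3 (mod 16), but 19³ = 6859 ≡ 11 (mod 32), not 27.

(←) Conversely, the residues r modulo 32 with r³ ≡ 27 (mod 32) are exactly {3}, and each is ≡ 3 (mod 16).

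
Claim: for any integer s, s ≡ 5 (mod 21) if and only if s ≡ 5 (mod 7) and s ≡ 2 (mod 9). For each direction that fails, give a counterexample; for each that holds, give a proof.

The forward direction fails; the converse holds.

(←) If s ≡ 5 (mod 7) and s ≡ 2 (mod 9), then by the Chinese remainder theorem s ≡ 47 (mod 63). Since 47 ≡ 5 (mod 21) and 21 ∣ 63, we get s ≡ 5 (mod 21).

(→) This fails: s = 26 gives 26 ≡ 5 (mod 21) but 26 ≡ 8 (mod 9), so the conjunction on the right does not hold.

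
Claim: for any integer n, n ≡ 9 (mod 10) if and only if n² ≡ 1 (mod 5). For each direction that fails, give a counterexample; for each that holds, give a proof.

(⟹) Suppose n ≡ 9 (mod 10). Then n² ≡ 9² = 81 (mod 10), and since 5 ∣ 10, also n² ≡ 1 (mod 5).

(⟸) This fails: take n = 1. Then 1² = 1 ≡ 1 (mod 5), yet 1 ≡ 1 (mod 10), not 9.

The forward direction holds; the converse fails.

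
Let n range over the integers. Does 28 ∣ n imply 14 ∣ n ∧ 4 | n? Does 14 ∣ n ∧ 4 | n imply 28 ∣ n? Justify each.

(⇒) If 28 ∣ n, write n = 28q. Since 28 = 2·14, n = 14·(2q), so 14 ∣ n; and since 28 = 7·4, n = 4·(7q), so 4 ∣ n.

(⇐) Suppose 14 ∣ n and 4 ∣ n. Any common multiple of 14 and 4 is a multiple of their lcm; here lcm(14, 4) = 14·4/gcd(14, 4) = 56/2 = 28, so 28 ∣ n.

Both directions hold; the statement is true.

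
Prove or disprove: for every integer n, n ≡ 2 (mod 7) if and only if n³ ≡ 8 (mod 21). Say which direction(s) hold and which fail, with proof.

Neither implication holds.

(⟹) This fails: take n = 9. Then 9 ≡ 2 (mod 7), but 9³ = 729 ≡ 15 (mod 21), not 8.

(⟸) This fails: take n = 8. Then 8³ = 512 ≡ 8 (mod 21), yet 8 ≡ 1 (mod 7), not 2.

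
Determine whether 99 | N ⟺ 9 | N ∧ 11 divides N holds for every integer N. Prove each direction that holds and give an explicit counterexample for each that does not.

(⇒) If 99 ∣ N, write N = 99q. Since 99 = 11·9, N = 9·(11q), so 9 ∣ N; and since 99 = 9·11, N = 11·(9q), so 11 ∣ N.

(⇐) Suppose 9 ∣ N and 11 ∣ N. Any common multiple of 9 and 11 is a multiple of their lcm; here gcd(9, 11) = 1, so lcm(9, 11) = 9·11 = 99, so 99 ∣ N.

Both implications hold.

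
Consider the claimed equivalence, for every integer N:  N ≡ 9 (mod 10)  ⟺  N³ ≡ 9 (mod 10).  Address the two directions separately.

(⟹) Suppose N ≡ 9 (mod 10). Write N = 10j + 9. Then (10j + 9)³ = 1000j³ + 2700j² + 2430j + 729 = 10(100j³ + 270j² + 243j + 72) + 9, so N³ ≡ 9 (mod 10).

(⟸) Conversely, suppose N³ ≡ 9 (mod 10). The only residue r in {0, …, 9} with r³ ≡ 9 (mod 10) is r = 9, so N ≡ 9 (mod 10).

Both implications hold.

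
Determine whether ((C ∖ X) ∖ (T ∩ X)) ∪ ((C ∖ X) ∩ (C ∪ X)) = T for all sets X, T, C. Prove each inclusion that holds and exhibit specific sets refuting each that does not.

Forward inclusion. This inclusion fails. Take X = ∅, T = ∅, C = {1}; then 1 ∈ ((C ∖ X) ∖ (T ∩ X)) ∪ ((C ∖ X) ∩ (C ∪ X)) but 1 ∉ T.

Reverse inclusion. This inclusion fails. Take X = ∅, T = {1}, C = ∅; then 1 ∈ T but 1 ∉ ((C ∖ X) ∖ (T ∩ X)) ∪ ((C ∖ X) ∩ (C ∪ X)).

Neither inclusion holds.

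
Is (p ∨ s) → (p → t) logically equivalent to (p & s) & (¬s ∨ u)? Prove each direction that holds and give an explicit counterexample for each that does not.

Neither implication holds.

(⟹) This fails. Under u = F, s = F, p = F, t = F, the left side is true but the right side is false.

(⟸) This fails. Under u = T, s = T, p = T, t = F, the left side is false but the right side is true.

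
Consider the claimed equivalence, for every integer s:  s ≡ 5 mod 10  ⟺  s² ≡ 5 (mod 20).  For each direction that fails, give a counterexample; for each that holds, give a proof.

(←) The residues r modulo 20 with r² ≡ 5 (mod 20) are exactly {5, 15}, and each is ≡ 5 (mod 10).

(→) Suppose s ≡ 5 (mod 10). Working modulo 20, s ∈ {5, 15}; for each such r, r² ≡ 5 (mod 20).

The biconditional holds.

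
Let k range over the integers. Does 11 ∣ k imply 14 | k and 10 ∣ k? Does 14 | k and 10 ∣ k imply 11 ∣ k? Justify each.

(⇒) fails and (⇐) fails.

(⇒) This fails: take k = 11. Certainly 11 ∣ 11, but 14 ∤ 11.

(⇐) This fails: take k = 70. Both 14 ∣ 70 and 10 ∣ 70, yet 70 is not a multiple of 11 (since 70 = 6·11 + 4), so 11 ∤ 70.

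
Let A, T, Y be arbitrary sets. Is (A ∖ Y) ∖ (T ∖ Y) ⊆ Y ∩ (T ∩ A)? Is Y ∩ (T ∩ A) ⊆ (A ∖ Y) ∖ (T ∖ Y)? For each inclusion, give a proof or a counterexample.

Both inclusions fail.

(⊆) This inclusion fails. Take A = {1}, T = ∅, Y = ∅; then 1 ∈ (A ∖ Y) ∖ (T ∖ Y) but 1 ∉ Y ∩ (T ∩ A).

(⊇) This inclusion fails. Take A = {1}, T = {1}, Y = {1}; then 1 ∈ Y ∩ (T ∩ A) but 1 ∉ (A ∖ Y) ∖ (T ∖ Y).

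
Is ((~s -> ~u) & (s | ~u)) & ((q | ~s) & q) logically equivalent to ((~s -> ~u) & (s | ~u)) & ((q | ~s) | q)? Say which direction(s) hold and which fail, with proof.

(→) Assume the antecedent. If s is true, the antecedent forces (q = T, s = T, u = F) or (q = T, s = T, u = T), and the consequent holds there. If s is false, the antecedent forces (q = T, s = F, u = F), and the consequent holds there. Either way the consequent holds.

(←) This fails. Under q = F, s = F, u = F, the left side is false but the right side is true.

(⇒) holds; (⇐) fails.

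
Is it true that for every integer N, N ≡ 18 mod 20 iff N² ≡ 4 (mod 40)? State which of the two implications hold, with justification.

(⇒) holds; (⇐) fails.

Forward direction. Suppose N ≡ 18 (mod 20). Working modulo 40, N ∈ {18, 38}; for each such r, r² ≡ 4 (mod 40).

Converse. This fails: take N = 2. Then 2² = 4 ≡ 4 (mod 40), yet 2 ≡ 2 (mod 20), not 18.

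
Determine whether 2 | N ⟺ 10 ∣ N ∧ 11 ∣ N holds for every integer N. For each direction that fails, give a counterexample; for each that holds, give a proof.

(⇒) This fails: take N = 2. Certainly 2 ∣ 2, but 10 ∤ 2.

(⇐) Suppose 10 ∣ N and 11 ∣ N. Any common multiple of 10 and 11 is a multiple of their lcm; here gcd(10, 11) = 1, so lcm(10, 11) = 10·11 = 110, so 110 ∣ N. Since 2 ∣ 110, it follows that 2 ∣ N.

The forward direction fails; the converse holds.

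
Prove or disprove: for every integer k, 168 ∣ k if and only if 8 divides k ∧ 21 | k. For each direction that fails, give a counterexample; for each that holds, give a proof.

Forward direction. If 168 ∣ k, write k = 168q. Since 168 = 21·8, k = 8·(21q), so 8 ∣ k; and since 168 = 8·21, k = 21·(8q), so 21 ∣ k.

Converse. Suppose 8 ∣ k and 21 ∣ k. Any common multiple of 8 and 21 is a multiple of their lcm; here gcd(8, 21) = 1, so lcm(8, 21) = 8·21 = 168, so 168 ∣ k.

Both directions hold; the statement is true.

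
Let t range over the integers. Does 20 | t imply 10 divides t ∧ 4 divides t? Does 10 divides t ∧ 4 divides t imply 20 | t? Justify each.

Both directions hold; the statement is true.

(⇐) Suppose 10 ∣ t and 4 ∣ t. Any common multiple of 10 and 4 is a multiple of their lcm; here lcm(10, 4) = 10·4/gcd(10, 4) = 40/2 = 20, so 20 ∣ t.

(⇒) If 20 ∣ t, write t = 20q. Since 20 = 2·10, t = 10·(2q), so 10 ∣ t; and since 20 = 5·4, t = 4·(5q), so 4 ∣ t.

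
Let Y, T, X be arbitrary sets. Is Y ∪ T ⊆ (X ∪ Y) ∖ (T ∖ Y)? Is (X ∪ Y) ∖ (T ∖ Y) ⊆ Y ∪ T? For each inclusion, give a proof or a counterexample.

(⊆) This inclusion fails. Take Y = ∅, T = {1}, X = ∅; then 1 ∈ Y ∪ T but 1 ∉ (X ∪ Y) ∖ (T ∖ Y).

(⊇) This inclusion fails. Take Y = ∅, T = ∅, X = {1}; then 1 ∈ (X ∪ Y) ∖ (T ∖ Y) but 1 ∉ Y ∪ T.

Both inclusions fail.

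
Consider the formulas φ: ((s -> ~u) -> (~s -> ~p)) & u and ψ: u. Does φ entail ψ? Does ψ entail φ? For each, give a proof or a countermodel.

Only the forward implication holds.

[⇐] This fails. Under s = F, p = T, u = T, the left side is false but the right side is true.

[⇒] Assume the antecedent. If s is true, the antecedent forces (s = T, p = F, u = T) or (s = T, p = T, u = T), and u holds there. If s is false, the antecedent forces (s = F, p = F, u = T), and u holds there. Either way u holds.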